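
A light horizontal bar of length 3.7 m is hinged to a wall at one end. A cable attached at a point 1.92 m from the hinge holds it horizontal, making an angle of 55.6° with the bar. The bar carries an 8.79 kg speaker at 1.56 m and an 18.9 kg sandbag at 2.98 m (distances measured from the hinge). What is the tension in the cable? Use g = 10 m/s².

T ≈ 442 N

Sum moments about the hinge (the unknown hinge reaction has zero arm there).
Speaker: 8.79 × 10 = 87.9 N down at 1.56 m → arm 1.56 m, τ = 87.9 × 1.56 = 137.1 N·m clockwise.
Sandbag: 18.9 × 10 = 189 N down at 2.98 m → arm 2.98 m, τ = 189 × 2.98 = 563.2 N·m clockwise.
Total clockwise load moment = 700.3 N·m.
The cable tension T acts at 1.92 m; only its component perpendicular to the bar, T sinθ, produces torque. sin 55.6° = 0.8251.
Στ = 0 ⇒ T × 1.92 × 0.8251 = 700.3 ⇒ T = 700.3 / 1.584 = 442 N.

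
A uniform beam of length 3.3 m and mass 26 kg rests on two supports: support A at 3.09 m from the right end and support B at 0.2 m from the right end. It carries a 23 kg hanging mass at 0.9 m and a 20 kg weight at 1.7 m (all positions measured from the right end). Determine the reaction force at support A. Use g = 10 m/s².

R_A ≈ 290 N

About support B:
Beam weight: 26 × 10 = 260 N down at 1.65 m → arm 1.45 m, τ = 260 × 1.45 = 377 N·m counterclockwise.
Hanging mass: 23 × 10 = 230 N down at 0.9 m → arm 0.7 m, τ = 230 × 0.7 = 161 N·m counterclockwise.
Weight: 20 × 10 = 200 N down at 1.7 m → arm 1.5 m, τ = 200 × 1.5 = 300 N·m counterclockwise.
Net load moment about support B = 838 N·m counterclockwise.
Reaction R at support A is upward at 3.09 m, arm 2.89 m → moment R × 2.89 clockwise.
Setting net torque to zero: R × 2.89 = 838 → R = 290 N.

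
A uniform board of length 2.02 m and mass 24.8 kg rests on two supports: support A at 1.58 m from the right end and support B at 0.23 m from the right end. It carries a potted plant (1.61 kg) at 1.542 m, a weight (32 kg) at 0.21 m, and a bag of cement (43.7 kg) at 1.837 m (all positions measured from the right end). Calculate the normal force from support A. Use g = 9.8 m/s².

About support B:
Beam weight: 24.8 × 9.8 = 243 N down at 1.01 m → arm 0.78 m, τ = 243 × 0.78 = 189.5 N·m counterclockwise.
Potted plant: 1.61 × 9.8 = 15.78 N down at 1.542 m → arm 1.312 m, τ = 15.78 × 1.312 = 20.7 N·m counterclockwise.
Weight: 32 × 9.8 = 313.6 N down at 0.21 m → arm 0.02 m, τ = 313.6 × 0.02 = 6.272 N·m clockwise.
Bag of cement: 43.7 × 9.8 = 428.3 N down at 1.837 m → arm 1.607 m, τ = 428.3 × 1.607 = 688.3 N·m counterclockwise.
Net load moment about support B = 892.2 N·m counterclockwise.
Reaction R at support A is upward at 1.58 m, arm 1.35 m → moment R × 1.35 clockwise.
For rotational equilibrium, R × 1.35 = 892.2, so R = 661 N.

R_A ≈ 661 N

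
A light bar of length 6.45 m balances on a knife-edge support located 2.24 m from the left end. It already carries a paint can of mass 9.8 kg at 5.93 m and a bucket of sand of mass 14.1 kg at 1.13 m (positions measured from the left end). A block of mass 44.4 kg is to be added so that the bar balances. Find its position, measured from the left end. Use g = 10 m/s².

x ≈ 1.78 m from the left end

Taking torques about the knife-edge support (at 2.24 m from the left end):
Paint can: 9.8 × 10 = 98 N down at 5.93 m → arm 3.69 m, τ = 98 × 3.69 = 361.6 N·m clockwise.
Bucket of sand: 14.1 × 10 = 141 N down at 1.13 m → arm 1.11 m, τ = 141 × 1.11 = 156.5 N·m counterclockwise.
Net moment of existing loads = 205.1 N·m clockwise.
The block weighs 44.4 × 10 = 444 N and must supply an equal counterclockwise moment, so its lever arm about the knife-edge support is 205.1 / 444 = 0.462 m.
That puts it at 2.24 − 0.462 = 1.78 m from the left end.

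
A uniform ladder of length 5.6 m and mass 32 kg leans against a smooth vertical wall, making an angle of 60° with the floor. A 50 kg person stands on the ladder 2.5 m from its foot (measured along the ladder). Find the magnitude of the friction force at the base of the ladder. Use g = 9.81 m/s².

About the foot of the ladder:
Ladder weight 32×9.81 = 313.9 N acts at 2.8 m along the ladder; its horizontal arm is 2.8·cos60° = 1.4 m → τ = 439.5 N·m clockwise.
Person: 50×9.81 = 490.5 N at 2.5 m → arm 1.25 m → τ = 613.1 N·m clockwise.
Wall normal N acts horizontally at the top; its moment arm is the height L sinθ = 5.6·sin60° = 4.85 m, counterclockwise.
Setting net torque to zero: N × 4.85 = 1053 → N = 217 N.
ΣFx = 0: friction at the foot balances the wall's push, so f = N_wall = 217 N.

f ≈ 217 N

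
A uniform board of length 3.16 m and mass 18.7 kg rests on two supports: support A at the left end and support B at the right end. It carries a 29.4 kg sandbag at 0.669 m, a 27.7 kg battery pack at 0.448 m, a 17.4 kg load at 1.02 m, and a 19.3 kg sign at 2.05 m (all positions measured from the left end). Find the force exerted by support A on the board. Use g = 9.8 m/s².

R_A ≈ 734 N

Choose support B as the axis so its reaction then has zero moment arm.
Beam weight: 18.7 × 9.8 = 183.3 N down at 1.58 m → arm 1.58 m, τ = 183.3 × 1.58 = 289.6 N·m counterclockwise.
Sandbag: 29.4 × 9.8 = 288.1 N down at 0.669 m → arm 2.491 m, τ = 288.1 × 2.491 = 717.7 N·m counterclockwise.
Battery pack: 27.7 × 9.8 = 271.5 N down at 0.448 m → arm 2.712 m, τ = 271.5 × 2.712 = 736.3 N·m counterclockwise.
Load: 17.4 × 9.8 = 170.5 N down at 1.02 m → arm 2.14 m, τ = 170.5 × 2.14 = 364.9 N·m counterclockwise.
Sign: 19.3 × 9.8 = 189.1 N down at 2.05 m → arm 1.11 m, τ = 189.1 × 1.11 = 209.9 N·m counterclockwise.
Net load moment about support B = 2318 N·m counterclockwise.
Reaction R at support A is upward at 0 m, arm 3.16 m → moment R × 3.16 clockwise.
Setting net torque to zero: R × 3.16 = 2318 → R = 734 N.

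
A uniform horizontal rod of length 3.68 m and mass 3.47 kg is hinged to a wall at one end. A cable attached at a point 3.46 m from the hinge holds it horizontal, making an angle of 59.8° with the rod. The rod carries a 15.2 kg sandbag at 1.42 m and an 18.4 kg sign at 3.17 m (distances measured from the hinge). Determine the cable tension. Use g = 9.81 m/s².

T ≈ 283 N

Choose the hinge as the axis so the unknown hinge reaction has zero arm there.
Beam weight: 3.47 × 9.81 = 34.04 N down at 1.84 m → arm 1.84 m, τ = 34.04 × 1.84 = 62.63 N·m clockwise.
Sandbag: 15.2 × 9.81 = 149.1 N down at 1.42 m → arm 1.42 m, τ = 149.1 × 1.42 = 211.7 N·m clockwise.
Sign: 18.4 × 9.81 = 180.5 N down at 3.17 m → arm 3.17 m, τ = 180.5 × 3.17 = 572.2 N·m clockwise.
Total clockwise load moment = 846.5 N·m.
The cable tension T acts at 3.46 m; only its component perpendicular to the rod, T sinθ, produces torque. sin 59.8° = 0.8643.
Balancing moments: T × 3.46 × 0.8643 = 846.5, giving T = 846.5 / 2.99 = 283 N.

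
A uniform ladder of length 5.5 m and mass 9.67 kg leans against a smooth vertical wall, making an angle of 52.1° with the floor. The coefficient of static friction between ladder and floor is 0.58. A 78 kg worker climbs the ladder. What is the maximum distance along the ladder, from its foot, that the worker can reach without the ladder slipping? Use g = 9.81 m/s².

d ≈ 4.26 m

Taking torques about the foot of the ladder:
Ladder weight 9.67×9.81 = 94.86 N acts at 2.75 m along the ladder; its horizontal arm is 2.75·cos52.1° = 1.689 m → τ = 160.2 N·m clockwise.
Worker weight 78×9.81 = 765.2 N at distance d → arm d·cos52.1° → τ = 765.2·d·0.6143 clockwise.
Wall normal N at the top has arm L sinθ = 4.34 m counterclockwise, so Στ = 0 gives N·4.34 = 160.2 + 470.1·d.
ΣFy = 0 ⇒ N_floor = 860.1 N, so the maximum friction is μ_s·N_floor = 0.58×860.1 = 498.9 N. ΣFx = 0 ⇒ N_wall = f, so at the slipping point N = 498.9 N.
Substituting: 498.9×4.34 = 160.2 + 470.1·d ⇒ d = (2165 − 160.2) / 470.1 = 4.26 m.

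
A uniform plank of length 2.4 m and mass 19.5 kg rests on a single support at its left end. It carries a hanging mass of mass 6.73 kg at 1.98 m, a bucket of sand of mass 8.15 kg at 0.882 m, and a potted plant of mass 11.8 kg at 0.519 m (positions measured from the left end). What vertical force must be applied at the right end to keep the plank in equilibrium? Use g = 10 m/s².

About the left end:
Beam weight: 19.5 × 10 = 195 N down at 1.2 m → arm 1.2 m, τ = 195 × 1.2 = 234 N·m clockwise.
Hanging mass: 6.73 × 10 = 67.3 N down at 1.98 m → arm 1.98 m, τ = 67.3 × 1.98 = 133.3 N·m clockwise.
Bucket of sand: 8.15 × 10 = 81.5 N down at 0.882 m → arm 0.882 m, τ = 81.5 × 0.882 = 71.88 N·m clockwise.
Potted plant: 11.8 × 10 = 118 N down at 0.519 m → arm 0.519 m, τ = 118 × 0.519 = 61.24 N·m clockwise.
Net moment of the loads = 500.4 N·m clockwise.
The upward force F acts at the right end, arm 2.4 m, giving F × 2.4 counterclockwise.
For rotational equilibrium, F × 2.4 = 500.4, so F = 500.4 / 2.4 = 208 N.

F ≈ 208 N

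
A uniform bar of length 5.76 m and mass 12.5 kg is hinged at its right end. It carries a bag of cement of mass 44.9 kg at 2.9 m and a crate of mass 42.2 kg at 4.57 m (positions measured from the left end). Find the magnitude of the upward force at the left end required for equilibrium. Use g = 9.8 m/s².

F ≈ 365 N

Taking torques about the right end:
Beam weight: 12.5 × 9.8 = 122.5 N down at 2.88 m → arm 2.88 m, τ = 122.5 × 2.88 = 352.8 N·m counterclockwise.
Bag of cement: 44.9 × 9.8 = 440 N down at 2.9 m → arm 2.86 m, τ = 440 × 2.86 = 1258 N·m counterclockwise.
Crate: 42.2 × 9.8 = 413.6 N down at 4.57 m → arm 1.19 m, τ = 413.6 × 1.19 = 492.2 N·m counterclockwise.
Net moment of the loads = 2103 N·m counterclockwise.
The upward force F acts at the left end, arm 5.76 m, giving F × 5.76 clockwise.
For rotational equilibrium, F × 5.76 = 2103, so F = 2103 / 5.76 = 365 N.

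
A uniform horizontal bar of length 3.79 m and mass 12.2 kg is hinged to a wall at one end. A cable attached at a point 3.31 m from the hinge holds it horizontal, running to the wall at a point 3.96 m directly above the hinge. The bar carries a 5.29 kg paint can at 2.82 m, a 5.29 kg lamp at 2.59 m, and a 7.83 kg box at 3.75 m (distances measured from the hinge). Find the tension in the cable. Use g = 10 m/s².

T ≈ 319 N

Sum moments about the hinge (the unknown hinge reaction has zero arm there).
Beam weight: 12.2 × 10 = 122 N down at 1.895 m → arm 1.895 m, τ = 122 × 1.895 = 231.2 N·m clockwise.
Paint can: 5.29 × 10 = 52.9 N down at 2.82 m → arm 2.82 m, τ = 52.9 × 2.82 = 149.2 N·m clockwise.
Lamp: 5.29 × 10 = 52.9 N down at 2.59 m → arm 2.59 m, τ = 52.9 × 2.59 = 137 N·m clockwise.
Box: 7.83 × 10 = 78.3 N down at 3.75 m → arm 3.75 m, τ = 78.3 × 3.75 = 293.6 N·m clockwise.
Total clockwise load moment = 811 N·m.
The cable tension T acts at 3.31 m; only its component perpendicular to the bar, T sinθ, produces torque. sinθ = h/√(h²+d²) = 3.96/√(3.96²+3.31²) = 0.7673.
Setting net torque to zero: T × 3.31 × 0.7673 = 811 → T = 811 / 2.54 = 319 N.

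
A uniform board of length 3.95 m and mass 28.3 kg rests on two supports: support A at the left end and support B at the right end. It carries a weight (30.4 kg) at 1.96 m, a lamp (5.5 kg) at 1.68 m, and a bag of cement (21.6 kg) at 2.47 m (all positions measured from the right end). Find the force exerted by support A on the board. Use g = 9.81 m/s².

R_A ≈ 442 N

About support B:
Beam weight: 28.3 × 9.81 = 277.6 N down at 1.975 m → arm 1.975 m, τ = 277.6 × 1.975 = 548.3 N·m counterclockwise.
Weight: 30.4 × 9.81 = 298.2 N down at 1.96 m → arm 1.96 m, τ = 298.2 × 1.96 = 584.5 N·m counterclockwise.
Lamp: 5.5 × 9.81 = 53.96 N down at 1.68 m → arm 1.68 m, τ = 53.96 × 1.68 = 90.65 N·m counterclockwise.
Bag of cement: 21.6 × 9.81 = 211.9 N down at 2.47 m → arm 2.47 m, τ = 211.9 × 2.47 = 523.4 N·m counterclockwise.
Net load moment about support B = 1747 N·m counterclockwise.
Reaction R at support A is upward at 3.95 m, arm 3.95 m → moment R × 3.95 clockwise.
For rotational equilibrium, R × 3.95 = 1747, so R = 442 N.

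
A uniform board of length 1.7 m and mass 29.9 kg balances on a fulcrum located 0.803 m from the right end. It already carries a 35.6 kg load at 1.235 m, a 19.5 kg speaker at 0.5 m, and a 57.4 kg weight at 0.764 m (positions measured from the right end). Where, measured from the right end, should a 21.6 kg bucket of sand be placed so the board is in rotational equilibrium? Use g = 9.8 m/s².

About the fulcrum (at 0.803 m from the right end):
Beam weight: 29.9 × 9.8 = 293 N down at 0.85 m → arm 0.047 m, τ = 293 × 0.047 = 13.77 N·m counterclockwise.
Load: 35.6 × 9.8 = 348.9 N down at 1.235 m → arm 0.432 m, τ = 348.9 × 0.432 = 150.7 N·m counterclockwise.
Speaker: 19.5 × 9.8 = 191.1 N down at 0.5 m → arm 0.303 m, τ = 191.1 × 0.303 = 57.9 N·m clockwise.
Weight: 57.4 × 9.8 = 562.5 N down at 0.764 m → arm 0.039 m, τ = 562.5 × 0.039 = 21.94 N·m clockwise.
Net moment of existing loads = 84.63 N·m counterclockwise.
The bucket of sand weighs 21.6 × 9.8 = 211.7 N and must supply an equal clockwise moment, so its lever arm about the fulcrum is 84.63 / 211.7 = 0.4 m.
That puts it at 0.803 − 0.4 = 0.403 m from the right end.

x ≈ 0.403 m from the right end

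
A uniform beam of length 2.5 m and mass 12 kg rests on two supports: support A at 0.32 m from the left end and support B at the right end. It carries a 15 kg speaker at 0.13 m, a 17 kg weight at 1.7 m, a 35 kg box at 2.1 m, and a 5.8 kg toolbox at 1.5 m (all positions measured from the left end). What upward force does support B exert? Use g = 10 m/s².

R_B ≈ 463 N

Take moments about support A.
Beam weight: 12 × 10 = 120 N down at 1.25 m → arm 0.93 m, τ = 120 × 0.93 = 111.6 N·m clockwise.
Speaker: 15 × 10 = 150 N down at 0.13 m → arm 0.19 m, τ = 150 × 0.19 = 28.5 N·m counterclockwise.
Weight: 17 × 10 = 170 N down at 1.7 m → arm 1.38 m, τ = 170 × 1.38 = 234.6 N·m clockwise.
Box: 35 × 10 = 350 N down at 2.1 m → arm 1.78 m, τ = 350 × 1.78 = 623 N·m clockwise.
Toolbox: 5.8 × 10 = 58 N down at 1.5 m → arm 1.18 m, τ = 58 × 1.18 = 68.44 N·m clockwise.
Net load moment about support A = 1009 N·m clockwise.
Reaction R at support B is upward at 2.5 m, arm 2.18 m → moment R × 2.18 counterclockwise.
Setting net torque to zero: R × 2.18 = 1009 → R = 463 N.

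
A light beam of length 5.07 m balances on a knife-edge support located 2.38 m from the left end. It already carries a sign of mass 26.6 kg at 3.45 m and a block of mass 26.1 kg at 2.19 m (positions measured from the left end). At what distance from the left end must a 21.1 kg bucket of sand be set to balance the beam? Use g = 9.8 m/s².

Taking torques about the knife-edge support (at 2.38 m from the left end):
Sign: 26.6 × 9.8 = 260.7 N down at 3.45 m → arm 1.07 m, τ = 260.7 × 1.07 = 278.9 N·m clockwise.
Block: 26.1 × 9.8 = 255.8 N down at 2.19 m → arm 0.19 m, τ = 255.8 × 0.19 = 48.6 N·m counterclockwise.
Net moment of existing loads = 230.3 N·m clockwise.
The bucket of sand weighs 21.1 × 9.8 = 206.8 N and must supply an equal counterclockwise moment, so its lever arm about the knife-edge support is 230.3 / 206.8 = 1.11 m.
That puts it at 2.38 − 1.11 = 1.27 m from the left end.

x ≈ 1.27 m from the left end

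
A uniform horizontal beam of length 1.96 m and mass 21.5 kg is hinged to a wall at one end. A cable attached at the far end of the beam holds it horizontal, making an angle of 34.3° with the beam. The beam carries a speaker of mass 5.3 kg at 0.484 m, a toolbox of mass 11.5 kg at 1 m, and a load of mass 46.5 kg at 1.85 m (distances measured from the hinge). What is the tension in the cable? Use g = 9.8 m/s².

T ≈ 1080 N

Sum moments about the hinge (the unknown hinge reaction has zero arm there).
Beam weight: 21.5 × 9.8 = 210.7 N down at 0.98 m → arm 0.98 m, τ = 210.7 × 0.98 = 206.5 N·m clockwise.
Speaker: 5.3 × 9.8 = 51.94 N down at 0.484 m → arm 0.484 m, τ = 51.94 × 0.484 = 25.14 N·m clockwise.
Toolbox: 11.5 × 9.8 = 112.7 N down at 1 m → arm 1 m, τ = 112.7 × 1 = 112.7 N·m clockwise.
Load: 46.5 × 9.8 = 455.7 N down at 1.85 m → arm 1.85 m, τ = 455.7 × 1.85 = 843 N·m clockwise.
Total clockwise load moment = 1187 N·m.
The cable tension T acts at 1.96 m; only its component perpendicular to the beam, T sinθ, produces torque. sin 34.3° = 0.5635.
Balancing moments: T × 1.96 × 0.5635 = 1187, giving T = 1187 / 1.104 = 1080 N.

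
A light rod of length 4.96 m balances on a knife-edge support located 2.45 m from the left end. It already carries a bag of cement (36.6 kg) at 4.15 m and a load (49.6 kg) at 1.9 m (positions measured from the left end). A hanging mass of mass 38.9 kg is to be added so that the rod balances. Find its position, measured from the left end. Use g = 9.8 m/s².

x ≈ 1.55 m from the left end

Sum moments about the knife-edge support (at 2.45 m from the left end) (the support reaction has zero arm there).
Bag of cement: 36.6 × 9.8 = 358.7 N down at 4.15 m → arm 1.7 m, τ = 358.7 × 1.7 = 609.8 N·m clockwise.
Load: 49.6 × 9.8 = 486.1 N down at 1.9 m → arm 0.55 m, τ = 486.1 × 0.55 = 267.4 N·m counterclockwise.
Net moment of existing loads = 342.4 N·m clockwise.
The hanging mass weighs 38.9 × 9.8 = 381.2 N and must supply an equal counterclockwise moment, so its lever arm about the knife-edge support is 342.4 / 381.2 = 0.898 m.
That puts it at 2.45 − 0.898 = 1.55 m from the left end.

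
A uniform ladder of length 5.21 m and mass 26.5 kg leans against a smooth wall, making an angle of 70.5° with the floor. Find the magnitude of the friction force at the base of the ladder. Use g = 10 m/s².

Sum moments about the foot of the ladder (the floor normal and friction both act there and drop out).
Ladder weight 26.5×10 = 265 N acts at 2.605 m along the ladder; its horizontal arm is 2.605·cos70.5° = 0.8696 m → τ = 230.4 N·m clockwise.
Wall normal N acts horizontally at the top; its moment arm is the height L sinθ = 5.21·sin70.5° = 4.911 m, counterclockwise.
Στ = 0 ⇒ N × 4.911 = 230.4 ⇒ N = 46.9 N.
ΣFx = 0: friction at the foot balances the wall's push, so f = N_wall = 46.9 N.

f ≈ 46.9 N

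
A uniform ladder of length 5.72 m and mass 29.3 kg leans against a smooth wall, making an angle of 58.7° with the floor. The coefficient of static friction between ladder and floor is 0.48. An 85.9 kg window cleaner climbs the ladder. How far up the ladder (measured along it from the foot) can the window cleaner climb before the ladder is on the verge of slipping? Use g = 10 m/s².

d ≈ 5.08 m

Sum moments about the foot of the ladder (the floor normal and friction both act there and drop out).
Ladder weight 29.3×10 = 293 N acts at 2.86 m along the ladder; its horizontal arm is 2.86·cos58.7° = 1.486 m → τ = 435.4 N·m clockwise.
Window cleaner weight 85.9×10 = 859 N at distance d → arm d·cos58.7° → τ = 859·d·0.5195 clockwise.
Wall normal N at the top has arm L sinθ = 4.888 m counterclockwise, so Στ = 0 gives N·4.888 = 435.4 + 446.3·d.
ΣFy = 0 ⇒ N_floor = 1152 N, so the maximum friction is μ_s·N_floor = 0.48×1152 = 553 N. ΣFx = 0 ⇒ N_wall = f, so at the slipping point N = 553 N.
Substituting: 553×4.888 = 435.4 + 446.3·d ⇒ d = (2703 − 435.4) / 446.3 = 5.08 m.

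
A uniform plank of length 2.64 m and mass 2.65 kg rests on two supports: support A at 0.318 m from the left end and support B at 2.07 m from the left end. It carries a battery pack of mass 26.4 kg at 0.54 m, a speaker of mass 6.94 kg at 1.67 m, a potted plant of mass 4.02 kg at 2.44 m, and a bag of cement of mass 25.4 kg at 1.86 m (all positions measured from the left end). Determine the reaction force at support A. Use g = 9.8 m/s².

Take moments about support B.
Beam weight: 2.65 × 9.8 = 25.97 N down at 1.32 m → arm 0.75 m, τ = 25.97 × 0.75 = 19.48 N·m counterclockwise.
Battery pack: 26.4 × 9.8 = 258.7 N down at 0.54 m → arm 1.53 m, τ = 258.7 × 1.53 = 395.8 N·m counterclockwise.
Speaker: 6.94 × 9.8 = 68.01 N down at 1.67 m → arm 0.4 m, τ = 68.01 × 0.4 = 27.2 N·m counterclockwise.
Potted plant: 4.02 × 9.8 = 39.4 N down at 2.44 m → arm 0.37 m, τ = 39.4 × 0.37 = 14.58 N·m clockwise.
Bag of cement: 25.4 × 9.8 = 248.9 N down at 1.86 m → arm 0.21 m, τ = 248.9 × 0.21 = 52.27 N·m counterclockwise.
Net load moment about support B = 480.2 N·m counterclockwise.
Reaction R at support A is upward at 0.318 m, arm 1.752 m → moment R × 1.752 clockwise.
Setting net torque to zero: R × 1.752 = 480.2 → R = 274 N.

R_A ≈ 274 N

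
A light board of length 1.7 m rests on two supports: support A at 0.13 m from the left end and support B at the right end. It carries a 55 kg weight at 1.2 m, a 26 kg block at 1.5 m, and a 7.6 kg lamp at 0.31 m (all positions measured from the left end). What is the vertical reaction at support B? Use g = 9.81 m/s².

R_B ≈ 599 N

About support A:
Weight: 55 × 9.81 = 539.6 N down at 1.2 m → arm 1.07 m, τ = 539.6 × 1.07 = 577.4 N·m clockwise.
Block: 26 × 9.81 = 255.1 N down at 1.5 m → arm 1.37 m, τ = 255.1 × 1.37 = 349.5 N·m clockwise.
Lamp: 7.6 × 9.81 = 74.56 N down at 0.31 m → arm 0.18 m, τ = 74.56 × 0.18 = 13.42 N·m clockwise.
Net load moment about support A = 940.3 N·m clockwise.
Reaction R at support B is upward at 1.7 m, arm 1.57 m → moment R × 1.57 counterclockwise.
Στ = 0 ⇒ R × 1.57 = 940.3 ⇒ R = 599 N.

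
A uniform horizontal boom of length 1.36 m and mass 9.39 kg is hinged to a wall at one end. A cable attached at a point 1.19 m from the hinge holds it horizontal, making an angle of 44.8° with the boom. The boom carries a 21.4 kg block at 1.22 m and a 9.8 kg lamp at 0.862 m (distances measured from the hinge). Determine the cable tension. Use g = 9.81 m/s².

About the hinge:
Beam weight: 9.39 × 9.81 = 92.12 N down at 0.68 m → arm 0.68 m, τ = 92.12 × 0.68 = 62.64 N·m clockwise.
Block: 21.4 × 9.81 = 209.9 N down at 1.22 m → arm 1.22 m, τ = 209.9 × 1.22 = 256.1 N·m clockwise.
Lamp: 9.8 × 9.81 = 96.14 N down at 0.862 m → arm 0.862 m, τ = 96.14 × 0.862 = 82.87 N·m clockwise.
Total clockwise load moment = 401.6 N·m.
The cable tension T acts at 1.19 m; only its component perpendicular to the boom, T sinθ, produces torque. sin 44.8° = 0.7046.
For rotational equilibrium, T × 1.19 × 0.7046 = 401.6, so T = 401.6 / 0.8385 = 479 N.

T ≈ 479 N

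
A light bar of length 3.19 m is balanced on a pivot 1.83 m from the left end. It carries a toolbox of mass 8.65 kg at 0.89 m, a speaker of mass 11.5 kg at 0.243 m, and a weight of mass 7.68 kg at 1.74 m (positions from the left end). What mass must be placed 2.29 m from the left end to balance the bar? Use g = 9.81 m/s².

m ≈ 58.9 kg

Sum moments about the pivot (at 1.83 m from the left end) (the support reaction has zero arm there).
Toolbox: 8.65 × 9.81 = 84.86 N down at 0.89 m → arm 0.94 m, τ = 84.86 × 0.94 = 79.77 N·m counterclockwise.
Speaker: 11.5 × 9.81 = 112.8 N down at 0.243 m → arm 1.587 m, τ = 112.8 × 1.587 = 179 N·m counterclockwise.
Weight: 7.68 × 9.81 = 75.34 N down at 1.74 m → arm 0.09 m, τ = 75.34 × 0.09 = 6.781 N·m counterclockwise.
Net moment of known loads = 265.6 N·m counterclockwise.
An unknown mass m at 2.29 m has arm 0.46 m; its moment is m·g·0.46 clockwise.
Setting net torque to zero: m × 9.81 × 0.46 = 265.6 → m = 265.6 / (9.81 × 0.46) = 58.9 kg.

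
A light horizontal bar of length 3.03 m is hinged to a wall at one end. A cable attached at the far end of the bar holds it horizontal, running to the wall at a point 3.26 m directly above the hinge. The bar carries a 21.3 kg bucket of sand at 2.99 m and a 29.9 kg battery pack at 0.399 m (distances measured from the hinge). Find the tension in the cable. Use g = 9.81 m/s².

Sum moments about the hinge (the unknown hinge reaction has zero arm there).
Bucket of sand: 21.3 × 9.81 = 209 N down at 2.99 m → arm 2.99 m, τ = 209 × 2.99 = 624.9 N·m clockwise.
Battery pack: 29.9 × 9.81 = 293.3 N down at 0.399 m → arm 0.399 m, τ = 293.3 × 0.399 = 117 N·m clockwise.
Total clockwise load moment = 741.9 N·m.
The cable tension T acts at 3.03 m; only its component perpendicular to the bar, T sinθ, produces torque. sinθ = h/√(h²+d²) = 3.26/√(3.26²+3.03²) = 0.7325.
For rotational equilibrium, T × 3.03 × 0.7325 = 741.9, so T = 741.9 / 2.219 = 334 N.

T ≈ 334 N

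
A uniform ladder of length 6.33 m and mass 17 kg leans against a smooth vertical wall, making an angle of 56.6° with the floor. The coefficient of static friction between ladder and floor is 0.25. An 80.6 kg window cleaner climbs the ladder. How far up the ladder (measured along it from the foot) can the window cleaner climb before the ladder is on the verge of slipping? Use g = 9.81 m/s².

d ≈ 2.24 m

About the foot of the ladder:
Ladder weight 17×9.81 = 166.8 N acts at 3.165 m along the ladder; its horizontal arm is 3.165·cos56.6° = 1.742 m → τ = 290.6 N·m clockwise.
Window cleaner weight 80.6×9.81 = 790.7 N at distance d → arm d·cos56.6° → τ = 790.7·d·0.5505 clockwise.
Wall normal N at the top has arm L sinθ = 5.285 m counterclockwise, so Στ = 0 gives N·5.285 = 290.6 + 435.3·d.
ΣFy = 0 ⇒ N_floor = 957.5 N, so the maximum friction is μ_s·N_floor = 0.25×957.5 = 239.4 N. ΣFx = 0 ⇒ N_wall = f, so at the slipping point N = 239.4 N.
Substituting: 239.4×5.285 = 290.6 + 435.3·d ⇒ d = (1265 − 290.6) / 435.3 = 2.24 m.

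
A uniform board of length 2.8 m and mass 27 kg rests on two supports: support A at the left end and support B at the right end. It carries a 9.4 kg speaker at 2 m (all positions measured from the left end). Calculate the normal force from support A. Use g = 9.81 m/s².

Sum moments about support B (its reaction then has zero moment arm).
Beam weight: 27 × 9.81 = 264.9 N down at 1.4 m → arm 1.4 m, τ = 264.9 × 1.4 = 370.9 N·m counterclockwise.
Speaker: 9.4 × 9.81 = 92.21 N down at 2 m → arm 0.8 m, τ = 92.21 × 0.8 = 73.77 N·m counterclockwise.
Net load moment about support B = 444.7 N·m counterclockwise.
Reaction R at support A is upward at 0 m, arm 2.8 m → moment R × 2.8 clockwise.
Balancing moments: R × 2.8 = 444.7, giving R = 159 N.

R_A ≈ 159 N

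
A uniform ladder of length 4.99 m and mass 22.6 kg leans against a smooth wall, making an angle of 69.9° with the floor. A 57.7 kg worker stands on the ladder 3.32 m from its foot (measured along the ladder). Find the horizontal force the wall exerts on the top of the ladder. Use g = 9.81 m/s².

Sum moments about the foot of the ladder (the floor normal and friction both act there and drop out).
Ladder weight 22.6×9.81 = 221.7 N acts at 2.495 m along the ladder; its horizontal arm is 2.495·cos69.9° = 0.8574 m → τ = 190.1 N·m clockwise.
Worker: 57.7×9.81 = 566 N at 3.32 m → arm 1.141 m → τ = 645.8 N·m clockwise.
Wall normal N acts horizontally at the top; its moment arm is the height L sinθ = 4.99·sin69.9° = 4.686 m, counterclockwise.
For rotational equilibrium, N × 4.686 = 835.9, so N = 178 N.

N_wall ≈ 178 N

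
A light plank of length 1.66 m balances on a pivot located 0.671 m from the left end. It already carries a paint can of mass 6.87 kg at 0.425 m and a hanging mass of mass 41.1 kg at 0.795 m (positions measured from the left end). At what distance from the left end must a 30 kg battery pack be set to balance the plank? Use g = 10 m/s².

Take moments about the pivot (at 0.671 m from the left end).
Paint can: 6.87 × 10 = 68.7 N down at 0.425 m → arm 0.246 m, τ = 68.7 × 0.246 = 16.9 N·m counterclockwise.
Hanging mass: 41.1 × 10 = 411 N down at 0.795 m → arm 0.124 m, τ = 411 × 0.124 = 50.96 N·m clockwise.
Net moment of existing loads = 34.06 N·m clockwise.
The battery pack weighs 30 × 10 = 300 N and must supply an equal counterclockwise moment, so its lever arm about the pivot is 34.06 / 300 = 0.114 m.
That puts it at 0.671 − 0.114 = 0.557 m from the left end.

x ≈ 0.557 m from the left end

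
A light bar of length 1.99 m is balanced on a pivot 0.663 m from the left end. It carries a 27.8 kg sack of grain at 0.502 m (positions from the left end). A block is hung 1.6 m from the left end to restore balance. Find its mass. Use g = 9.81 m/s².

m ≈ 4.78 kg

About the pivot (at 0.663 m from the left end):
Sack of grain: 27.8 × 9.81 = 272.7 N down at 0.502 m → arm 0.161 m, τ = 272.7 × 0.161 = 43.9 N·m counterclockwise.
Net moment of known loads = 43.9 N·m counterclockwise.
An unknown mass m at 1.6 m has arm 0.937 m; its moment is m·g·0.937 clockwise.
Balancing moments: m × 9.81 × 0.937 = 43.9, giving m = 43.9 / (9.81 × 0.937) = 4.78 kg.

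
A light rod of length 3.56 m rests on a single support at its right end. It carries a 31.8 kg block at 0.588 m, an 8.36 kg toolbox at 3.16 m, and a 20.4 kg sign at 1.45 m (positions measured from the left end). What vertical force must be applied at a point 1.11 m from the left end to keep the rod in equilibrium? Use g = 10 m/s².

Choose the right end as the axis so the unknown pivot reaction has zero arm there.
Block: 31.8 × 10 = 318 N down at 0.588 m → arm 2.972 m, τ = 318 × 2.972 = 945.1 N·m counterclockwise.
Toolbox: 8.36 × 10 = 83.6 N down at 3.16 m → arm 0.4 m, τ = 83.6 × 0.4 = 33.44 N·m counterclockwise.
Sign: 20.4 × 10 = 204 N down at 1.45 m → arm 2.11 m, τ = 204 × 2.11 = 430.4 N·m counterclockwise.
Net moment of the loads = 1409 N·m counterclockwise.
The upward force F acts at a point 1.11 m from the left end, arm 2.45 m, giving F × 2.45 clockwise.
Balancing moments: F × 2.45 = 1409, giving F = 1409 / 2.45 = 575 N.

F ≈ 575 N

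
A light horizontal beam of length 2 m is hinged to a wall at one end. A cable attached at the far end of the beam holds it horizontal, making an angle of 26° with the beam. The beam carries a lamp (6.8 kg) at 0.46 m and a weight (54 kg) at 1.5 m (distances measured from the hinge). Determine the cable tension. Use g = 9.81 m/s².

Taking torques about the hinge:
Lamp: 6.8 × 9.81 = 66.71 N down at 0.46 m → arm 0.46 m, τ = 66.71 × 0.46 = 30.69 N·m clockwise.
Weight: 54 × 9.81 = 529.7 N down at 1.5 m → arm 1.5 m, τ = 529.7 × 1.5 = 794.6 N·m clockwise.
Total clockwise load moment = 825.3 N·m.
The cable tension T acts at 2 m; only its component perpendicular to the beam, T sinθ, produces torque. sin 26° = 0.4384.
Setting net torque to zero: T × 2 × 0.4384 = 825.3 → T = 825.3 / 0.8768 = 941 N.

T ≈ 941 N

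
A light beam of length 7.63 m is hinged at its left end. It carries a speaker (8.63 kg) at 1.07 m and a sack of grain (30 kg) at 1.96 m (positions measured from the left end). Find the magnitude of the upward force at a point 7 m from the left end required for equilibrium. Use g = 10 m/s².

Choose the left end as the axis so the unknown pivot reaction has zero arm there.
Speaker: 8.63 × 10 = 86.3 N down at 1.07 m → arm 1.07 m, τ = 86.3 × 1.07 = 92.34 N·m clockwise.
Sack of grain: 30 × 10 = 300 N down at 1.96 m → arm 1.96 m, τ = 300 × 1.96 = 588 N·m clockwise.
Net moment of the loads = 680.3 N·m clockwise.
The upward force F acts at a point 7 m from the left end, arm 7 m, giving F × 7 counterclockwise.
Setting net torque to zero: F × 7 = 680.3 → F = 680.3 / 7 = 97.2 N.

F ≈ 97.2 N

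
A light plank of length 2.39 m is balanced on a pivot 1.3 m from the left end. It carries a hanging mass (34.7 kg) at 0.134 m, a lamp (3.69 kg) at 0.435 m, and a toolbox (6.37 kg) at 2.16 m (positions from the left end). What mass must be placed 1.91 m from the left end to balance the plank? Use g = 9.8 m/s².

About the pivot (at 1.3 m from the left end):
Hanging mass: 34.7 × 9.8 = 340.1 N down at 0.134 m → arm 1.166 m, τ = 340.1 × 1.166 = 396.6 N·m counterclockwise.
Lamp: 3.69 × 9.8 = 36.16 N down at 0.435 m → arm 0.865 m, τ = 36.16 × 0.865 = 31.28 N·m counterclockwise.
Toolbox: 6.37 × 9.8 = 62.43 N down at 2.16 m → arm 0.86 m, τ = 62.43 × 0.86 = 53.69 N·m clockwise.
Net moment of known loads = 374.2 N·m counterclockwise.
An unknown mass m at 1.91 m has arm 0.61 m; its moment is m·g·0.61 clockwise.
Setting net torque to zero: m × 9.8 × 0.61 = 374.2 → m = 374.2 / (9.8 × 0.61) = 62.6 kg.

m ≈ 62.6 kg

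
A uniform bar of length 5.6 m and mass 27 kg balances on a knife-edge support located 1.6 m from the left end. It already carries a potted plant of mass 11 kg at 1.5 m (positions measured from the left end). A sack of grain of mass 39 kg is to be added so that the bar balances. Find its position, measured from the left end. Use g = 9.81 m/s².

x ≈ 0.797 m from the left end

Choose the knife-edge support (at 1.6 m from the left end) as the axis so the support reaction has zero arm there.
Beam weight: 27 × 9.81 = 264.9 N down at 2.8 m → arm 1.2 m, τ = 264.9 × 1.2 = 317.9 N·m clockwise.
Potted plant: 11 × 9.81 = 107.9 N down at 1.5 m → arm 0.1 m, τ = 107.9 × 0.1 = 10.79 N·m counterclockwise.
Net moment of existing loads = 307.1 N·m clockwise.
The sack of grain weighs 39 × 9.81 = 382.6 N and must supply an equal counterclockwise moment, so its lever arm about the knife-edge support is 307.1 / 382.6 = 0.803 m.
That puts it at 1.6 − 0.803 = 0.797 m from the left end.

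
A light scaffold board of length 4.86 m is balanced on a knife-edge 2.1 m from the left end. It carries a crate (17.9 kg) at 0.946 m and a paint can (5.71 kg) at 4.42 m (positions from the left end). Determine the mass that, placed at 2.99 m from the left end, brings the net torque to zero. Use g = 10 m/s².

About the knife-edge (at 2.1 m from the left end):
Crate: 17.9 × 10 = 179 N down at 0.946 m → arm 1.154 m, τ = 179 × 1.154 = 206.6 N·m counterclockwise.
Paint can: 5.71 × 10 = 57.1 N down at 4.42 m → arm 2.32 m, τ = 57.1 × 2.32 = 132.5 N·m clockwise.
Net moment of known loads = 74.1 N·m counterclockwise.
An unknown mass m at 2.99 m has arm 0.89 m; its moment is m·g·0.89 clockwise.
For rotational equilibrium, m × 10 × 0.89 = 74.1, so m = 74.1 / (10 × 0.89) = 8.33 kg.

m ≈ 8.33 kg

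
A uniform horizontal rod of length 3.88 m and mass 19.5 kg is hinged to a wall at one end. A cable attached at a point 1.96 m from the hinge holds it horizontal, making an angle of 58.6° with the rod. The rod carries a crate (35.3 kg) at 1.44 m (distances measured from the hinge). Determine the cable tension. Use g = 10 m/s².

T ≈ 530 N

About the hinge:
Beam weight: 19.5 × 10 = 195 N down at 1.94 m → arm 1.94 m, τ = 195 × 1.94 = 378.3 N·m clockwise.
Crate: 35.3 × 10 = 353 N down at 1.44 m → arm 1.44 m, τ = 353 × 1.44 = 508.3 N·m clockwise.
Total clockwise load moment = 886.6 N·m.
The cable tension T acts at 1.96 m; only its component perpendicular to the rod, T sinθ, produces torque. sin 58.6° = 0.8536.
Balancing moments: T × 1.96 × 0.8536 = 886.6, giving T = 886.6 / 1.673 = 530 N.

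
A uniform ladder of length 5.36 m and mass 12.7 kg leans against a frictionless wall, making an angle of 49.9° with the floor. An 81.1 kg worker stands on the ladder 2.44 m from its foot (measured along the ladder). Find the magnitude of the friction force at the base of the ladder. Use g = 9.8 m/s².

Take moments about the foot of the ladder.
Ladder weight 12.7×9.8 = 124.5 N acts at 2.68 m along the ladder; its horizontal arm is 2.68·cos49.9° = 1.726 m → τ = 214.9 N·m clockwise.
Worker: 81.1×9.8 = 794.8 N at 2.44 m → arm 1.572 m → τ = 1249 N·m clockwise.
Wall normal N acts horizontally at the top; its moment arm is the height L sinθ = 5.36·sin49.9° = 4.1 m, counterclockwise.
Setting net torque to zero: N × 4.1 = 1464 → N = 357 N.
ΣFx = 0: friction at the foot balances the wall's push, so f = N_wall = 357 N.

f ≈ 357 N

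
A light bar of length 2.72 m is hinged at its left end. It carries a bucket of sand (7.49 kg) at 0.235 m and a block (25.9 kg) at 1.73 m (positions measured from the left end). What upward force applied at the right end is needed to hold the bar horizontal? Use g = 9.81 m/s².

F ≈ 168 N

Sum moments about the left end (the unknown pivot reaction has zero arm there).
Bucket of sand: 7.49 × 9.81 = 73.48 N down at 0.235 m → arm 0.235 m, τ = 73.48 × 0.235 = 17.27 N·m clockwise.
Block: 25.9 × 9.81 = 254.1 N down at 1.73 m → arm 1.73 m, τ = 254.1 × 1.73 = 439.6 N·m clockwise.
Net moment of the loads = 456.9 N·m clockwise.
The upward force F acts at the right end, arm 2.72 m, giving F × 2.72 counterclockwise.
For rotational equilibrium, F × 2.72 = 456.9, so F = 456.9 / 2.72 = 168 N.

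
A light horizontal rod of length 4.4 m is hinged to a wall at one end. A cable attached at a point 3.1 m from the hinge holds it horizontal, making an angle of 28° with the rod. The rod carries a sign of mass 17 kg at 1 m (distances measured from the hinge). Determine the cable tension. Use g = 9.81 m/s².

T ≈ 115 N

Take moments about the hinge.
Sign: 17 × 9.81 = 166.8 N down at 1 m → arm 1 m, τ = 166.8 × 1 = 166.8 N·m clockwise.
Total clockwise load moment = 166.8 N·m.
The cable tension T acts at 3.1 m; only its component perpendicular to the rod, T sinθ, produces torque. sin 28° = 0.4695.
Στ = 0 ⇒ T × 3.1 × 0.4695 = 166.8 ⇒ T = 166.8 / 1.455 = 115 N.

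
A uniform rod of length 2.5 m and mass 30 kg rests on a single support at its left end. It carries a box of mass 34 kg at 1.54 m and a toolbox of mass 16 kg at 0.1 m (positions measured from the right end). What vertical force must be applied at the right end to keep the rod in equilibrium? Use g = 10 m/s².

F ≈ 434 N

Take moments about the left end.
Beam weight: 30 × 10 = 300 N down at 1.25 m → arm 1.25 m, τ = 300 × 1.25 = 375 N·m clockwise.
Box: 34 × 10 = 340 N down at 1.54 m → arm 0.96 m, τ = 340 × 0.96 = 326.4 N·m clockwise.
Toolbox: 16 × 10 = 160 N down at 0.1 m → arm 2.4 m, τ = 160 × 2.4 = 384 N·m clockwise.
Net moment of the loads = 1085 N·m clockwise.
The upward force F acts at the right end, arm 2.5 m, giving F × 2.5 counterclockwise.
Balancing moments: F × 2.5 = 1085, giving F = 1085 / 2.5 = 434 N.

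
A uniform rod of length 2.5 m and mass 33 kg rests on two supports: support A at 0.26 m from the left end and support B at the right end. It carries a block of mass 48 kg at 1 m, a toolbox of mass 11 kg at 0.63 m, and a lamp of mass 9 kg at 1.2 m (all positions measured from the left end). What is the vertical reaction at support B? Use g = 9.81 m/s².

About support A:
Beam weight: 33 × 9.81 = 323.7 N down at 1.25 m → arm 0.99 m, τ = 323.7 × 0.99 = 320.5 N·m clockwise.
Block: 48 × 9.81 = 470.9 N down at 1 m → arm 0.74 m, τ = 470.9 × 0.74 = 348.5 N·m clockwise.
Toolbox: 11 × 9.81 = 107.9 N down at 0.63 m → arm 0.37 m, τ = 107.9 × 0.37 = 39.92 N·m clockwise.
Lamp: 9 × 9.81 = 88.29 N down at 1.2 m → arm 0.94 m, τ = 88.29 × 0.94 = 82.99 N·m clockwise.
Net load moment about support A = 791.9 N·m clockwise.
Reaction R at support B is upward at 2.5 m, arm 2.24 m → moment R × 2.24 counterclockwise.
Balancing moments: R × 2.24 = 791.9, giving R = 354 N.

R_B ≈ 354 N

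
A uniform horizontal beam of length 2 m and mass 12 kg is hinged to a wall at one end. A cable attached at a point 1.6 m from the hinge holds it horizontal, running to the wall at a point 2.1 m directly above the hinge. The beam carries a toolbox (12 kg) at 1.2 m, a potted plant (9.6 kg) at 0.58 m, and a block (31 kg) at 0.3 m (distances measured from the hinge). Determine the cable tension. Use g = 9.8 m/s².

Take moments about the hinge.
Beam weight: 12 × 9.8 = 117.6 N down at 1 m → arm 1 m, τ = 117.6 × 1 = 117.6 N·m clockwise.
Toolbox: 12 × 9.8 = 117.6 N down at 1.2 m → arm 1.2 m, τ = 117.6 × 1.2 = 141.1 N·m clockwise.
Potted plant: 9.6 × 9.8 = 94.08 N down at 0.58 m → arm 0.58 m, τ = 94.08 × 0.58 = 54.57 N·m clockwise.
Block: 31 × 9.8 = 303.8 N down at 0.3 m → arm 0.3 m, τ = 303.8 × 0.3 = 91.14 N·m clockwise.
Total clockwise load moment = 404.4 N·m.
The cable tension T acts at 1.6 m; only its component perpendicular to the beam, T sinθ, produces torque. sinθ = h/√(h²+d²) = 2.1/√(2.1²+1.6²) = 0.7954.
Balancing moments: T × 1.6 × 0.7954 = 404.4, giving T = 404.4 / 1.273 = 318 N.

T ≈ 318 N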